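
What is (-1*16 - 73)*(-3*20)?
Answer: 5340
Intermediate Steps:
(-1*16 - 73)*(-3*20) = (-16 - 73)*(-60) = -89*(-60) = 5340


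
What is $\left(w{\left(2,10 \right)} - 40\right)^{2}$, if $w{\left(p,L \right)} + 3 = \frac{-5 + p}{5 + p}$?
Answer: $\frac{92416}{49} \approx 1886.0$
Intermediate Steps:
$w{\left(p,L \right)} = -3 + \frac{-5 + p}{5 + p}$
$\left(w{\left(2,10 \right)} - 40\right)^{2} = \left(\frac{2 \left(-10 - 2\right)}{5 + 2} - 40\right)^{2} = \left(\frac{2 \left(-10 - 2\right)}{7} - 40\right)^{2} = \left(2 \cdot \frac{1}{7} \left(-12\right) - 40\right)^{2} = \left(- \frac{24}{7} - 40\right)^{2} = \left(- \frac{304}{7}\right)^{2} = \frac{92416}{49}$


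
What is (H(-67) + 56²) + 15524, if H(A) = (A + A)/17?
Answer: 317086/17 ≈ 18652.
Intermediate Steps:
H(A) = 2*A/17 (H(A) = (2*A)*(1/17) = 2*A/17)
(H(-67) + 56²) + 15524 = ((2/17)*(-67) + 56²) + 15524 = (-134/17 + 3136) + 15524 = 53178/17 + 15524 = 317086/17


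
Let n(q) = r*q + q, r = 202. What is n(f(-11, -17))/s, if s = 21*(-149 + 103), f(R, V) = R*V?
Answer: -5423/138 ≈ -39.297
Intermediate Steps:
s = -966 (s = 21*(-46) = -966)
n(q) = 203*q (n(q) = 202*q + q = 203*q)
n(f(-11, -17))/s = (203*(-11*(-17)))/(-966) = (203*187)*(-1/966) = 37961*(-1/966) = -5423/138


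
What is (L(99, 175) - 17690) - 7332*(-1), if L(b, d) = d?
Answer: -10183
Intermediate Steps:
(L(99, 175) - 17690) - 7332*(-1) = (175 - 17690) - 7332*(-1) = -17515 + 7332 = -10183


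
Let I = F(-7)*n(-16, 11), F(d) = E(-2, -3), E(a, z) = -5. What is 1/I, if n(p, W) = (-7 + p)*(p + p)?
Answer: -1/3680 ≈ -0.00027174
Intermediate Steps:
n(p, W) = 2*p*(-7 + p) (n(p, W) = (-7 + p)*(2*p) = 2*p*(-7 + p))
F(d) = -5
I = -3680 (I = -10*(-16)*(-7 - 16) = -10*(-16)*(-23) = -5*736 = -3680)
1/I = 1/(-3680) = -1/3680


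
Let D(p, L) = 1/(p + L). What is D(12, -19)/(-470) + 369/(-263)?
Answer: -1213747/865270 ≈ -1.4027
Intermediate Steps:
D(p, L) = 1/(L + p)
D(12, -19)/(-470) + 369/(-263) = 1/((-19 + 12)*(-470)) + 369/(-263) = -1/470/(-7) + 369*(-1/263) = -⅐*(-1/470) - 369/263 = 1/3290 - 369/263 = -1213747/865270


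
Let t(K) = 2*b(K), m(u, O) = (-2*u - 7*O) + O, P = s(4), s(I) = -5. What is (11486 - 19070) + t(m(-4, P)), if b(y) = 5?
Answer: -7574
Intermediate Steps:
P = -5
m(u, O) = -6*O - 2*u (m(u, O) = (-7*O - 2*u) + O = -6*O - 2*u)
t(K) = 10 (t(K) = 2*5 = 10)
(11486 - 19070) + t(m(-4, P)) = (11486 - 19070) + 10 = -7584 + 10 = -7574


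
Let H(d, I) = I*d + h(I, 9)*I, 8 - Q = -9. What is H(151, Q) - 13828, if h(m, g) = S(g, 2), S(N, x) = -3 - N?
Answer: -11465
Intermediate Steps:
Q = 17 (Q = 8 - 1*(-9) = 8 + 9 = 17)
h(m, g) = -3 - g
H(d, I) = -12*I + I*d (H(d, I) = I*d + (-3 - 1*9)*I = I*d + (-3 - 9)*I = I*d - 12*I = -12*I + I*d)
H(151, Q) - 13828 = 17*(-12 + 151) - 13828 = 17*139 - 13828 = 2363 - 13828 = -11465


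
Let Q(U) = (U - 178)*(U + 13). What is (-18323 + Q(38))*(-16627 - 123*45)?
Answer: 564311006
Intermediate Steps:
Q(U) = (-178 + U)*(13 + U)
(-18323 + Q(38))*(-16627 - 123*45) = (-18323 + (-2314 + 38² - 165*38))*(-16627 - 123*45) = (-18323 + (-2314 + 1444 - 6270))*(-16627 - 5535) = (-18323 - 7140)*(-22162) = -25463*(-22162) = 564311006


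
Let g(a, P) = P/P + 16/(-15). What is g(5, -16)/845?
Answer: -1/12675 ≈ -7.8895e-5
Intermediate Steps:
g(a, P) = -1/15 (g(a, P) = 1 + 16*(-1/15) = 1 - 16/15 = -1/15)
g(5, -16)/845 = -1/15/845 = -1/15*1/845 = -1/12675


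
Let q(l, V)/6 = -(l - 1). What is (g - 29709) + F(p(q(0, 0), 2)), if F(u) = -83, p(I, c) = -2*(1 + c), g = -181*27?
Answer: -34679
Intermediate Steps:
q(l, V) = 6 - 6*l (q(l, V) = 6*(-(l - 1)) = 6*(-(-1 + l)) = 6*(1 - l) = 6 - 6*l)
g = -4887
p(I, c) = -2 - 2*c
(g - 29709) + F(p(q(0, 0), 2)) = (-4887 - 29709) - 83 = -34596 - 83 = -34679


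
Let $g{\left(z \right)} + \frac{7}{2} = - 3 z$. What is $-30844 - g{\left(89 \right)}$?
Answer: $- \frac{61147}{2} \approx -30574.0$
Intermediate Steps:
$g{\left(z \right)} = - \frac{7}{2} - 3 z$
$-30844 - g{\left(89 \right)} = -30844 - \left(- \frac{7}{2} - 267\right) = -30844 - - \frac{541}{2} = -30844 + \frac{541}{2} = - \frac{61147}{2}$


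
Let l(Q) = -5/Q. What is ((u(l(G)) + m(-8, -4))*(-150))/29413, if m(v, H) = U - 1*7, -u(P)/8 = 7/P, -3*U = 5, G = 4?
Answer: -5420/29413 ≈ -0.18427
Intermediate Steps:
U = -5/3 (U = -⅓*5 = -5/3 ≈ -1.6667)
u(P) = -56/P
m(v, H) = -26/3 (m(v, H) = -5/3 - 1*7 = -5/3 - 7 = -26/3)
((u(l(G)) + m(-8, -4))*(-150))/29413 = ((-56/((-5/4)) - 26/3)*(-150))/29413 = ((-56/((-5*¼)) - 26/3)*(-150))*(1/29413) = ((-56/(-5/4) - 26/3)*(-150))*(1/29413) = ((-56*(-⅘) - 26/3)*(-150))*(1/29413) = ((224/5 - 26/3)*(-150))*(1/29413) = ((542/15)*(-150))*(1/29413) = -5420*1/29413 = -5420/29413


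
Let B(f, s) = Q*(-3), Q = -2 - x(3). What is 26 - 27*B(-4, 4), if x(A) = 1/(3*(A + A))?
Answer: -281/2 ≈ -140.50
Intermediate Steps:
x(A) = 1/(6*A) (x(A) = 1/(3*(2*A)) = 1/(6*A))
Q = -37/18 (Q = -2 - 1/(6*3) = -2 - 1*1/18 = -2 - 1/18 = -37/18 ≈ -2.0556)
B(f, s) = 37/6 (B(f, s) = -37/18*(-3) = 37/6)
26 - 27*B(-4, 4) = 26 - 27*37/6 = 26 - 333/2 = -281/2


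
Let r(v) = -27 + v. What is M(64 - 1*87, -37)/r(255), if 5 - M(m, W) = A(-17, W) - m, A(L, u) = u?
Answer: 1/12 ≈ 0.083333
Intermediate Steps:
M(m, W) = 5 + m - W (M(m, W) = 5 - (W - m) = 5 + (m - W) = 5 + m - W)
M(64 - 1*87, -37)/r(255) = (5 + (64 - 1*87) - 1*(-37))/(-27 + 255) = (5 + (64 - 87) + 37)/228 = (5 - 23 + 37)*(1/228) = 19*(1/228) = 1/12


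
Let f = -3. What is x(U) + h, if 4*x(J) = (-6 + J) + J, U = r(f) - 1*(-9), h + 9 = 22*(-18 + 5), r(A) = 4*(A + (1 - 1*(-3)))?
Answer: -290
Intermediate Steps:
r(A) = 16 + 4*A (r(A) = 4*(A + (1 + 3)) = 4*(A + 4) = 4*(4 + A) = 16 + 4*A)
h = -295 (h = -9 + 22*(-18 + 5) = -9 + 22*(-13) = -9 - 286 = -295)
U = 13 (U = (16 + 4*(-3)) - 1*(-9) = (16 - 12) + 9 = 4 + 9 = 13)
x(J) = -3/2 + J/2 (x(J) = ((-6 + J) + J)/4 = (-6 + 2*J)/4 = -3/2 + J/2)
x(U) + h = (-3/2 + (½)*13) - 295 = (-3/2 + 13/2) - 295 = 5 - 295 = -290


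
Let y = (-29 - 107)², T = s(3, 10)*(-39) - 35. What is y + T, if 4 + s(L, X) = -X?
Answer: 19007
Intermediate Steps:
s(L, X) = -4 - X
T = 511 (T = (-4 - 1*10)*(-39) - 35 = (-4 - 10)*(-39) - 35 = -14*(-39) - 35 = 546 - 35 = 511)
y = 18496 (y = (-136)² = 18496)
y + T = 18496 + 511 = 19007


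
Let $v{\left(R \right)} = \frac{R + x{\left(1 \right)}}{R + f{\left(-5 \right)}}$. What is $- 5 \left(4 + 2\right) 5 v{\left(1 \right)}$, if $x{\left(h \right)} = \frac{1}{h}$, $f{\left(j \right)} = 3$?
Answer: $-75$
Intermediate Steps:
$v{\left(R \right)} = \frac{1 + R}{3 + R}$ ($v{\left(R \right)} = \frac{R + 1^{-1}}{R + 3} = \frac{R + 1}{3 + R} = \frac{1 + R}{3 + R}$)
$- 5 \left(4 + 2\right) 5 v{\left(1 \right)} = - 5 \left(4 + 2\right) 5 \frac{1 + 1}{3 + 1} = \left(-5\right) 6 \cdot 5 \cdot \frac{1}{4} \cdot 2 = \left(-30\right) 5 \cdot \frac{1}{4} \cdot 2 = \left(-150\right) \frac{1}{2} = -75$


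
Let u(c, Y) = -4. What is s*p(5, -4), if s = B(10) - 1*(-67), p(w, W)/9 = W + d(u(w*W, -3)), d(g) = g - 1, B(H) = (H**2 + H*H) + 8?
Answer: -22275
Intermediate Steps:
B(H) = 8 + 2*H**2 (B(H) = (H**2 + H**2) + 8 = 2*H**2 + 8 = 8 + 2*H**2)
d(g) = -1 + g
p(w, W) = -45 + 9*W (p(w, W) = 9*(W + (-1 - 4)) = 9*(W - 5) = 9*(-5 + W) = -45 + 9*W)
s = 275 (s = (8 + 2*10**2) - 1*(-67) = (8 + 2*100) + 67 = (8 + 200) + 67 = 208 + 67 = 275)
s*p(5, -4) = 275*(-45 + 9*(-4)) = 275*(-45 - 36) = 275*(-81) = -22275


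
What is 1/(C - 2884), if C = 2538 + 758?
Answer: 1/412 ≈ 0.0024272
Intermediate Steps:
C = 3296
1/(C - 2884) = 1/(3296 - 2884) = 1/412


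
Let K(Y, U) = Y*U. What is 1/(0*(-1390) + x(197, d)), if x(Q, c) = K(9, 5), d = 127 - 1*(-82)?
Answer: 1/45 ≈ 0.022222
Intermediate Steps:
K(Y, U) = U*Y
d = 209 (d = 127 + 82 = 209)
x(Q, c) = 45 (x(Q, c) = 5*9 = 45)
1/(0*(-1390) + x(197, d)) = 1/(0*(-1390) + 45) = 1/(0 + 45) = 1/45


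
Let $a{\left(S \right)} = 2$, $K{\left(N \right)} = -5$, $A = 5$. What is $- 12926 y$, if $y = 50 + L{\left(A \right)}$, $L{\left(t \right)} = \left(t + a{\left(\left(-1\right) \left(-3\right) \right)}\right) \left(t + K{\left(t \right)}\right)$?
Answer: $-646300$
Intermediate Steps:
$L{\left(t \right)} = \left(-5 + t\right) \left(2 + t\right)$ ($L{\left(t \right)} = \left(t + 2\right) \left(t - 5\right) = \left(2 + t\right) \left(-5 + t\right) = \left(-5 + t\right) \left(2 + t\right)$)
$y = 50$ ($y = 50 - \left(25 - 25\right) = 50 - 0 = 50 + 0 = 50$)
$- 12926 y = \left(-12926\right) 50 = -646300$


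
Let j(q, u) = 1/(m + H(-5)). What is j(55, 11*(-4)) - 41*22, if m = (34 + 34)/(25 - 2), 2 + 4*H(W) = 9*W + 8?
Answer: -563842/625 ≈ -902.15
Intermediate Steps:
H(W) = 3/2 + 9*W/4 (H(W) = -½ + (9*W + 8)/4 = -½ + (8 + 9*W)/4 = -½ + (2 + 9*W/4) = 3/2 + 9*W/4)
m = 68/23 ≈ 2.9565
j(q, u) = -92/625 (j(q, u) = 1/(68/23 + (3/2 + (9/4)*(-5))) = 1/(68/23 + (3/2 - 45/4)) = 1/(68/23 - 39/4) = 1/(-625/92) = -92/625)
j(55, 11*(-4)) - 41*22 = -92/625 - 41*22 = -92/625 - 1*902 = -92/625 - 902 = -563842/625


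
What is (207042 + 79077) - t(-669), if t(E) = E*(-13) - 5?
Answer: 277427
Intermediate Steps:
t(E) = -5 - 13*E (t(E) = -13*E - 5 = -5 - 13*E)
(207042 + 79077) - t(-669) = (207042 + 79077) - (-5 - 13*(-669)) = 286119 - (-5 + 8697) = 286119 - 1*8692 = 286119 - 8692 = 277427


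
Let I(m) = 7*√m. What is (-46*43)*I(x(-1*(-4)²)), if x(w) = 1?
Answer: -13846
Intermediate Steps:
(-46*43)*I(x(-1*(-4)²)) = (-46*43)*(7*√1) = -13846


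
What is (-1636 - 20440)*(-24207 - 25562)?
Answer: 1098700444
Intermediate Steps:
(-1636 - 20440)*(-24207 - 25562) = -22076*(-49769) = 1098700444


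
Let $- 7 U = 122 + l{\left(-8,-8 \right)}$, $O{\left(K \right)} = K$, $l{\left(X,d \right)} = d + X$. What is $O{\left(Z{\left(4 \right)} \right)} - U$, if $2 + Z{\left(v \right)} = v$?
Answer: $\frac{120}{7} \approx 17.143$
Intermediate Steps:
$Z{\left(v \right)} = -2 + v$
$l{\left(X,d \right)} = X + d$
$U = - \frac{106}{7}$ ($U = - \frac{122 - 16}{7} = \left(- \frac{1}{7}\right) 106 = - \frac{106}{7} \approx -15.143$)
$O{\left(Z{\left(4 \right)} \right)} - U = \left(-2 + 4\right) - - \frac{106}{7} = 2 + \frac{106}{7} = \frac{120}{7}$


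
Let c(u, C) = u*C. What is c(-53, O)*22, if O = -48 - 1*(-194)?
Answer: -170236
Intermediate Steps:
O = 146 (O = -48 + 194 = 146)
c(u, C) = C*u
c(-53, O)*22 = (146*(-53))*22 = -7738*22 = -170236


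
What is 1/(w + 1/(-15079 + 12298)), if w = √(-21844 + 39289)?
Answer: 2781/134918949644 + 7733961*√17445/134918949644 ≈ 0.0075712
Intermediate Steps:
w = √17445 ≈ 132.08
1/(w + 1/(-15079 + 12298)) = 1/(√17445 + 1/(-15079 + 12298)) = 1/(√17445 + 1/(-2781)) = 1/(√17445 - 1/2781) = 1/(-1/2781 + √17445)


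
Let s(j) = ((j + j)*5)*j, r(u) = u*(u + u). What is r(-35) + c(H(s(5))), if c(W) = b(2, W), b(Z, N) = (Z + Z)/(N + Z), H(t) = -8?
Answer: 7348/3 ≈ 2449.3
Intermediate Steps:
r(u) = 2*u² (r(u) = u*(2*u) = 2*u²)
s(j) = 10*j² (s(j) = ((2*j)*5)*j = (10*j)*j = 10*j²)
b(Z, N) = 2*Z/(N + Z) (b(Z, N) = (2*Z)/(N + Z) = 2*Z/(N + Z))
c(W) = 4/(2 + W) (c(W) = 2*2/(W + 2) = 2*2/(2 + W) = 4/(2 + W))
r(-35) + c(H(s(5))) = 2*(-35)² + 4/(2 - 8) = 2*1225 + 4/(-6) = 2450 + 4*(-⅙) = 2450 - ⅔ = 7348/3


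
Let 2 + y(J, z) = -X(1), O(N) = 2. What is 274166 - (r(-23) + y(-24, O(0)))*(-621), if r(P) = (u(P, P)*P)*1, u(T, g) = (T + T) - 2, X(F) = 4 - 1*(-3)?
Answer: 954161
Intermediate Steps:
X(F) = 7 (X(F) = 4 + 3 = 7)
u(T, g) = -2 + 2*T (u(T, g) = 2*T - 2 = -2 + 2*T)
y(J, z) = -9 (y(J, z) = -2 - 1*7 = -2 - 7 = -9)
r(P) = P*(-2 + 2*P) (r(P) = ((-2 + 2*P)*P)*1 = (P*(-2 + 2*P))*1 = P*(-2 + 2*P))
274166 - (r(-23) + y(-24, O(0)))*(-621) = 274166 - (2*(-23)*(-1 - 23) - 9)*(-621) = 274166 - (2*(-23)*(-24) - 9)*(-621) = 274166 - (1104 - 9)*(-621) = 274166 - 1095*(-621) = 274166 - 1*(-679995) = 274166 + 679995 = 954161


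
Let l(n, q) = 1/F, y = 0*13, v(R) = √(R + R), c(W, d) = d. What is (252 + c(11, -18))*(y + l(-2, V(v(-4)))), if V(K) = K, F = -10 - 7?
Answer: -234/17 ≈ -13.765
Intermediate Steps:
v(R) = √2*√R (v(R) = √(2*R) = √2*√R)
F = -17
y = 0
l(n, q) = -1/17 (l(n, q) = 1/(-17) = -1/17)
(252 + c(11, -18))*(y + l(-2, V(v(-4)))) = (252 - 18)*(0 - 1/17) = 234*(-1/17) = -234/17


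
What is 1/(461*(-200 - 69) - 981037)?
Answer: -1/1105046 ≈ -9.0494e-7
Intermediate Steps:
1/(461*(-200 - 69) - 981037) = 1/(461*(-269) - 981037) = 1/(-124009 - 981037) = 1/(-1105046) = -1/1105046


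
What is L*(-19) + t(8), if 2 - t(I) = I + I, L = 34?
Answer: -660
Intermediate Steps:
t(I) = 2 - 2*I (t(I) = 2 - (I + I) = 2 - 2*I)
L*(-19) + t(8) = 34*(-19) + (2 - 2*8) = -646 + (2 - 16) = -646 - 14 = -660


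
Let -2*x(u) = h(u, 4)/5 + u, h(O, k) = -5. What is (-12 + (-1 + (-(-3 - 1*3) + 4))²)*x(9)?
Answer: -276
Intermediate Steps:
x(u) = ½ - u/2 (x(u) = -(-5/5 + u)/2 = -((⅕)*(-5) + u)/2 = -(-1 + u)/2 = ½ - u/2)
(-12 + (-1 + (-(-3 - 1*3) + 4))²)*x(9) = (-12 + (-1 + (-(-3 - 1*3) + 4))²)*(½ - ½*9) = (-12 + (-1 + (-(-3 - 3) + 4))²)*(½ - 9/2) = (-12 + (-1 + (-1*(-6) + 4))²)*(-4) = (-12 + (-1 + (6 + 4))²)*(-4) = (-12 + (-1 + 10)²)*(-4) = (-12 + 9²)*(-4) = (-12 + 81)*(-4) = 69*(-4) = -276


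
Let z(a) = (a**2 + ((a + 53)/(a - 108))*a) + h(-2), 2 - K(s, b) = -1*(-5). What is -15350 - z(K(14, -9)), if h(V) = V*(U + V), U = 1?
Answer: -568407/37 ≈ -15362.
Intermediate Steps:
K(s, b) = -3 (K(s, b) = 2 - (-1)*(-5) = 2 - 1*5 = 2 - 5 = -3)
h(V) = V*(1 + V)
z(a) = 2 + a**2 + a*(53 + a)/(-108 + a) (z(a) = (a**2 + ((a + 53)/(a - 108))*a) - 2*(1 - 2) = (a**2 + ((53 + a)/(-108 + a))*a) - 2*(-1) = (a**2 + ((53 + a)/(-108 + a))*a) + 2 = (a**2 + a*(53 + a)/(-108 + a)) + 2 = 2 + a**2 + a*(53 + a)/(-108 + a))
-15350 - z(K(14, -9)) = -15350 - (-216 + (-3)**3 - 107*(-3)**2 + 55*(-3))/(-108 - 3) = -15350 - (-216 - 27 - 107*9 - 165)/(-111) = -15350 - (-1)*(-216 - 27 - 963 - 165)/111 = -15350 - (-1)*(-1371)/111 = -15350 - 1*457/37 = -15350 - 457/37 = -568407/37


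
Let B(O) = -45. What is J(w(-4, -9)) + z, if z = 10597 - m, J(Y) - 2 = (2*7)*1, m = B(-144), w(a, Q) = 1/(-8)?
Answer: 10658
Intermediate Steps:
w(a, Q) = -⅛
m = -45
J(Y) = 16 (J(Y) = 2 + (2*7)*1 = 2 + 14*1 = 2 + 14 = 16)
z = 10642 (z = 10597 - 1*(-45) = 10597 + 45 = 10642)
J(w(-4, -9)) + z = 16 + 10642 = 10658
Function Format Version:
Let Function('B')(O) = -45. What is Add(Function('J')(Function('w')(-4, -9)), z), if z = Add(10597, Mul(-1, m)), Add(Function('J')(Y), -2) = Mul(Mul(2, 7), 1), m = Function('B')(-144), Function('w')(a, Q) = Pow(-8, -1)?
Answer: 10658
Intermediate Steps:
Function('w')(a, Q) = Rational(-1, 8)
m = -45
Function('J')(Y) = 16 (Function('J')(Y) = Add(2, Mul(Mul(2, 7), 1)) = Add(2, Mul(14, 1)) = Add(2, 14) = 16)
z = 10642 (z = Add(10597, Mul(-1, -45)) = Add(10597, 45) = 10642)
Add(Function('J')(Function('w')(-4, -9)), z) = Add(16, 10642) = 10658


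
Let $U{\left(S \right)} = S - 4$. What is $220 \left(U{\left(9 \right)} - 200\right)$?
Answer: $-42900$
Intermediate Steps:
$U{\left(S \right)} = -4 + S$ ($U{\left(S \right)} = S - 4 = -4 + S$)
$220 \left(U{\left(9 \right)} - 200\right) = 220 \left(\left(-4 + 9\right) - 200\right) = 220 \left(5 - 200\right) = 220 \left(-195\right) = -42900$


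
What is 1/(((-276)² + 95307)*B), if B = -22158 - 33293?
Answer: -1/9508903833 ≈ -1.0516e-10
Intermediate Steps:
B = -55451
1/(((-276)² + 95307)*B) = 1/(((-276)² + 95307)*(-55451)) = -1/55451/(76176 + 95307) = -1/55451/171483 = (1/171483)*(-1/55451) = -1/9508903833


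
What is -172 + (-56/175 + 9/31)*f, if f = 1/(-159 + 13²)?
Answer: -1333023/7750 ≈ -172.00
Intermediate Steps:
f = ⅒ (f = 1/(-159 + 169) = 1/10 = ⅒ ≈ 0.10000)
-172 + (-56/175 + 9/31)*f = -172 + (-56/175 + 9/31)*(⅒) = -172 + (-56*1/175 + 9*(1/31))*(⅒) = -172 + (-8/25 + 9/31)*(⅒) = -172 - 23/775*⅒ = -172 - 23/7750 = -1333023/7750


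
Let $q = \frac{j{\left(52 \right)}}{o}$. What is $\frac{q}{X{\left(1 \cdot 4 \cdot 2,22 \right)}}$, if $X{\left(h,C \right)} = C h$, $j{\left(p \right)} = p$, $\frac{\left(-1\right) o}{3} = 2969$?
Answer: $- \frac{13}{391908} \approx -3.3171 \cdot 10^{-5}$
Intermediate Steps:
$o = -8907$ ($o = \left(-3\right) 2969 = -8907$)
$q = - \frac{52}{8907}$ ($q = \frac{52}{-8907} = 52 \left(- \frac{1}{8907}\right) = - \frac{52}{8907} \approx -0.0058381$)
$\frac{q}{X{\left(1 \cdot 4 \cdot 2,22 \right)}} = - \frac{52}{8907 \cdot 22 \cdot 1 \cdot 4 \cdot 2} = - \frac{52}{8907 \cdot 22 \cdot 4 \cdot 2} = - \frac{52}{8907 \cdot 22 \cdot 8} = - \frac{52}{8907 \cdot 176} = \left(- \frac{52}{8907}\right) \frac{1}{176} = - \frac{13}{391908}$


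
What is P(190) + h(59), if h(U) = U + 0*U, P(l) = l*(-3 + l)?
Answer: 35589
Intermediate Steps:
h(U) = U (h(U) = U + 0 = U)
P(190) + h(59) = 190*(-3 + 190) + 59 = 190*187 + 59 = 35530 + 59 = 35589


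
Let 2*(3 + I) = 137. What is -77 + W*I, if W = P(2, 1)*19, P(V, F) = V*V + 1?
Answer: 12291/2 ≈ 6145.5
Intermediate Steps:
I = 131/2 (I = -3 + (½)*137 = -3 + 137/2 = 131/2 ≈ 65.500)
P(V, F) = 1 + V² (P(V, F) = V² + 1 = 1 + V²)
W = 95 (W = (1 + 2²)*19 = (1 + 4)*19 = 5*19 = 95)
-77 + W*I = -77 + 95*(131/2) = -77 + 12445/2 = 12291/2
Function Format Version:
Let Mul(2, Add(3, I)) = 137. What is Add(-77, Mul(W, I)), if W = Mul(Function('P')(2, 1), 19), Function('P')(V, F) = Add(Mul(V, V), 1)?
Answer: Rational(12291, 2) ≈ 6145.5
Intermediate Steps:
I = Rational(131, 2) (I = Add(-3, Mul(Rational(1, 2), 137)) = Add(-3, Rational(137, 2)) = Rational(131, 2) ≈ 65.500)
Function('P')(V, F) = Add(1, Pow(V, 2)) (Function('P')(V, F) = Add(Pow(V, 2), 1) = Add(1, Pow(V, 2)))
W = 95 (W = Mul(Add(1, Pow(2, 2)), 19) = Mul(Add(1, 4), 19) = Mul(5, 19) = 95)
Add(-77, Mul(W, I)) = Add(-77, Mul(95, Rational(131, 2))) = Add(-77, Rational(12445, 2)) = Rational(12291, 2)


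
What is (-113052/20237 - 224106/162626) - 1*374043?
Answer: -615510879748620/1645531181 ≈ -3.7405e+5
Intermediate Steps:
(-113052/20237 - 224106/162626) - 1*374043 = (-113052*1/20237 - 224106*1/162626) - 374043 = (-113052/20237 - 112053/81313) - 374043 = -11460213837/1645531181 - 374043 = -615510879748620/1645531181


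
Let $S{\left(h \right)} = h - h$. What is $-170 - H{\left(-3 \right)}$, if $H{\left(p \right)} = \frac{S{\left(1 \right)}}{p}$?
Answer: $-170$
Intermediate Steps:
$S{\left(h \right)} = 0$
$H{\left(p \right)} = 0$ ($H{\left(p \right)} = \frac{0}{p} = 0$)
$-170 - H{\left(-3 \right)} = -170 - 0 = -170 + 0 = -170$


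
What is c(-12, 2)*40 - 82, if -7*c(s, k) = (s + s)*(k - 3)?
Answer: -1534/7 ≈ -219.14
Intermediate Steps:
c(s, k) = -2*s*(-3 + k)/7 (c(s, k) = -(s + s)*(k - 3)/7 = -2*s*(-3 + k)/7)
c(-12, 2)*40 - 82 = ((2/7)*(-12)*(3 - 1*2))*40 - 82 = ((2/7)*(-12)*(3 - 2))*40 - 82 = ((2/7)*(-12)*1)*40 - 82 = -24/7*40 - 82 = -960/7 - 82 = -1534/7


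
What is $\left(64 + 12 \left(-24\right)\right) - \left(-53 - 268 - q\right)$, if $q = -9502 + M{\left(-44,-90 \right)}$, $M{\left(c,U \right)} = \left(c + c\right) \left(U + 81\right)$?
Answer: $-8613$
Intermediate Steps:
$M{\left(c,U \right)} = 2 c \left(81 + U\right)$
$q = -8710$ ($q = -9502 + 2 \left(-44\right) \left(81 - 90\right) = -9502 + 2 \left(-44\right) \left(-9\right) = -9502 + 792 = -8710$)
$\left(64 + 12 \left(-24\right)\right) - \left(-53 - 268 - q\right) = \left(64 + 12 \left(-24\right)\right) - \left(8657 - 268\right) = \left(64 - 288\right) - 8389 = -224 - 8389 = -8613$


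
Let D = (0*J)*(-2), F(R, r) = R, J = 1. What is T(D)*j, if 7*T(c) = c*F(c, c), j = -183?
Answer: 0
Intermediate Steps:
D = 0 (D = (0*1)*(-2) = 0*(-2) = 0)
T(c) = c²/7 (T(c) = (c*c)/7 = c²/7)
T(D)*j = ((⅐)*0²)*(-183) = ((⅐)*0)*(-183) = 0*(-183) = 0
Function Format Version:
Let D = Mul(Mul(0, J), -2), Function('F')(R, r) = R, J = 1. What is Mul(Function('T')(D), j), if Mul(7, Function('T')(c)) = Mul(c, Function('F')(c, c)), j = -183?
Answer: 0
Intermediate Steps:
D = 0 (D = Mul(Mul(0, 1), -2) = Mul(0, -2) = 0)
Function('T')(c) = Mul(Rational(1, 7), Pow(c, 2)) (Function('T')(c) = Mul(Rational(1, 7), Mul(c, c)) = Mul(Rational(1, 7), Pow(c, 2)))
Mul(Function('T')(D), j) = Mul(Mul(Rational(1, 7), Pow(0, 2)), -183) = Mul(Mul(Rational(1, 7), 0), -183) = Mul(0, -183) = 0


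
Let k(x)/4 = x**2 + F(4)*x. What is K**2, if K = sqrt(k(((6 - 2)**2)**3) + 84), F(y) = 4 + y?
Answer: 67240020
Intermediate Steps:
k(x) = 4*x**2 + 32*x (k(x) = 4*(x**2 + (4 + 4)*x) = 4*(x**2 + 8*x) = 4*x**2 + 32*x)
K = 2*sqrt(16810005) (K = sqrt(4*((6 - 2)**2)**3*(8 + ((6 - 2)**2)**3) + 84) = sqrt(4*(4**2)**3*(8 + (4**2)**3) + 84) = sqrt(4*16**3*(8 + 16**3) + 84) = sqrt(4*4096*(8 + 4096) + 84) = sqrt(4*4096*4104 + 84) = sqrt(67239936 + 84) = sqrt(67240020) = 2*sqrt(16810005) ≈ 8200.0)
K**2 = (2*sqrt(16810005))**2 = 67240020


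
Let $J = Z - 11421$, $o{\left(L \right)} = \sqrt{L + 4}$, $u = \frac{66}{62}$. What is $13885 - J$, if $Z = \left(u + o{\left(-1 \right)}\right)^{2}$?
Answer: $\frac{24315094}{961} - \frac{66 \sqrt{3}}{31} \approx 25298.0$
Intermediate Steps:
$u = \frac{33}{31}$ ($u = 66 \cdot \frac{1}{62} = \frac{33}{31} \approx 1.0645$)
$o{\left(L \right)} = \sqrt{4 + L}$
$Z = \left(\frac{33}{31} + \sqrt{3}\right)^{2}$ ($Z = \left(\frac{33}{31} + \sqrt{4 - 1}\right)^{2} = \left(\frac{33}{31} + \sqrt{3}\right)^{2} \approx 7.8208$)
$J = - \frac{10971609}{961} + \frac{66 \sqrt{3}}{31}$ ($J = \left(\frac{3972}{961} + \frac{66 \sqrt{3}}{31}\right) - 11421 = - \frac{10971609}{961} + \frac{66 \sqrt{3}}{31} \approx -11413.0$)
$13885 - J = 13885 - \left(- \frac{10971609}{961} + \frac{66 \sqrt{3}}{31}\right) = 13885 + \left(\frac{10971609}{961} - \frac{66 \sqrt{3}}{31}\right) = \frac{24315094}{961} - \frac{66 \sqrt{3}}{31}$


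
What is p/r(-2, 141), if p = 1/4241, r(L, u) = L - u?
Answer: -1/606463 ≈ -1.6489e-6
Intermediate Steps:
p = 1/4241 ≈ 0.00023579
p/r(-2, 141) = 1/(4241*(-2 - 1*141)) = 1/(4241*(-2 - 141)) = (1/4241)/(-143) = (1/4241)*(-1/143) = -1/606463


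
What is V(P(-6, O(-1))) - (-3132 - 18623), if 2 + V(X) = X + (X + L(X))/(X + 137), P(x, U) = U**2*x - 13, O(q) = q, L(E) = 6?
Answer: 2564599/118 ≈ 21734.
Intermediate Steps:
P(x, U) = -13 + x*U**2 (P(x, U) = x*U**2 - 13 = -13 + x*U**2)
V(X) = -2 + X + (6 + X)/(137 + X) (V(X) = -2 + (X + (X + 6)/(X + 137)) = -2 + (X + (6 + X)/(137 + X)) = -2 + X + (6 + X)/(137 + X))
V(P(-6, O(-1))) - (-3132 - 18623) = (-268 + (-13 - 6*(-1)**2)**2 + 136*(-13 - 6*(-1)**2))/(137 + (-13 - 6*(-1)**2)) - (-3132 - 18623) = (-268 + (-13 - 6*1)**2 + 136*(-13 - 6*1))/(137 + (-13 - 6*1)) - 1*(-21755) = (-268 + (-13 - 6)**2 + 136*(-13 - 6))/(137 + (-13 - 6)) + 21755 = (-268 + (-19)**2 + 136*(-19))/(137 - 19) + 21755 = (-268 + 361 - 2584)/118 + 21755 = (1/118)*(-2491) + 21755 = -2491/118 + 21755 = 2564599/118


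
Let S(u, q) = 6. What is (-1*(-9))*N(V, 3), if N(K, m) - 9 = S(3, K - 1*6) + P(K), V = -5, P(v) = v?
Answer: 90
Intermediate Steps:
N(K, m) = 15 + K (N(K, m) = 9 + (6 + K) = 15 + K)
(-1*(-9))*N(V, 3) = (-1*(-9))*(15 - 5) = 9*10 = 90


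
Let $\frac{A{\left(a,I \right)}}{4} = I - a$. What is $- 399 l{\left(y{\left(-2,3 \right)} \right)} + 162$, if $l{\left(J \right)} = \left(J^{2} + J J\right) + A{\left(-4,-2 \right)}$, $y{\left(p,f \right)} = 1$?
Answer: $-3828$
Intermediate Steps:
$A{\left(a,I \right)} = - 4 a + 4 I$ ($A{\left(a,I \right)} = 4 \left(I - a\right) = - 4 a + 4 I$)
$l{\left(J \right)} = 8 + 2 J^{2}$ ($l{\left(J \right)} = \left(J^{2} + J J\right) + \left(\left(-4\right) \left(-4\right) + 4 \left(-2\right)\right) = \left(J^{2} + J^{2}\right) + \left(16 - 8\right) = 2 J^{2} + 8 = 8 + 2 J^{2}$)
$- 399 l{\left(y{\left(-2,3 \right)} \right)} + 162 = - 399 \left(8 + 2 \cdot 1^{2}\right) + 162 = - 399 \left(8 + 2 \cdot 1\right) + 162 = - 399 \left(8 + 2\right) + 162 = \left(-399\right) 10 + 162 = -3990 + 162 = -3828$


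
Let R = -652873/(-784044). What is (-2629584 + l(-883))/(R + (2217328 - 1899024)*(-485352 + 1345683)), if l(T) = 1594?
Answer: -2060459791560/214707939381008329 ≈ -9.5966e-6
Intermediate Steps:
R = 652873/784044 (R = -652873*(-1/784044) = 652873/784044 ≈ 0.83270)
(-2629584 + l(-883))/(R + (2217328 - 1899024)*(-485352 + 1345683)) = (-2629584 + 1594)/(652873/784044 + (2217328 - 1899024)*(-485352 + 1345683)) = -2627990/(652873/784044 + 318304*860331) = -2627990/(652873/784044 + 273846798624) = -2627990/214707939381008329/784044 = -2627990*784044/214707939381008329 = -2060459791560/214707939381008329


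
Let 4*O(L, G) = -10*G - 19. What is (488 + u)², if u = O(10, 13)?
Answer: 3250809/16 ≈ 2.0318e+5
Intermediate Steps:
O(L, G) = -19/4 - 5*G/2 (O(L, G) = (-10*G - 19)/4 = (-19 - 10*G)/4 = -19/4 - 5*G/2)
u = -149/4 (u = -19/4 - 5/2*13 = -19/4 - 65/2 = -149/4 ≈ -37.250)
(488 + u)² = (488 - 149/4)² = (1803/4)² = 3250809/16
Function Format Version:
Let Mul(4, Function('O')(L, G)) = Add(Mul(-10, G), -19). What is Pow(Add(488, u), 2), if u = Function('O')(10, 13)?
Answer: Rational(3250809, 16) ≈ 2.0318e+5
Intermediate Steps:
Function('O')(L, G) = Add(Rational(-19, 4), Mul(Rational(-5, 2), G)) (Function('O')(L, G) = Mul(Rational(1, 4), Add(Mul(-10, G), -19)) = Mul(Rational(1, 4), Add(-19, Mul(-10, G))) = Add(Rational(-19, 4), Mul(Rational(-5, 2), G)))
u = Rational(-149, 4) (u = Add(Rational(-19, 4), Mul(Rational(-5, 2), 13)) = Add(Rational(-19, 4), Rational(-65, 2)) = Rational(-149, 4) ≈ -37.250)
Pow(Add(488, u), 2) = Pow(Add(488, Rational(-149, 4)), 2) = Pow(Rational(1803, 4), 2) = Rational(3250809, 16)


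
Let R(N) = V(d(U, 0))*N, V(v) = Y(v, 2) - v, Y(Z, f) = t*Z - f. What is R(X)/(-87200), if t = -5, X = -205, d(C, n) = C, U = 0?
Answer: -41/8720 ≈ -0.0047018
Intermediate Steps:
Y(Z, f) = -f - 5*Z (Y(Z, f) = -5*Z - f = -f - 5*Z)
V(v) = -2 - 6*v (V(v) = (-1*2 - 5*v) - v = (-2 - 5*v) - v = -2 - 6*v)
R(N) = -2*N (R(N) = (-2 - 6*0)*N = (-2 + 0)*N = -2*N)
R(X)/(-87200) = -2*(-205)/(-87200) = 410*(-1/87200) = -41/8720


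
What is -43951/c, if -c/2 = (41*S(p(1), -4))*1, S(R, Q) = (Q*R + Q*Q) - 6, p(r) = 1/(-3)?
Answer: 131853/2788 ≈ 47.293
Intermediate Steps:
p(r) = -1/3
S(R, Q) = -6 + Q**2 + Q*R (S(R, Q) = (Q*R + Q**2) - 6 = (Q**2 + Q*R) - 6 = -6 + Q**2 + Q*R)
c = -2788/3 (c = -2*41*(-6 + (-4)**2 - 4*(-1/3)) = -2*41*(-6 + 16 + 4/3) = -2*41*(34/3) = -2788/3 ≈ -929.33)
-43951/c = -43951/(-2788/3) = -43951*(-3/2788) = 131853/2788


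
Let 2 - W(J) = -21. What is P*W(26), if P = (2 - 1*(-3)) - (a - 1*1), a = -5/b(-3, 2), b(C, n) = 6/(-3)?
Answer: 161/2 ≈ 80.500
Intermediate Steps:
b(C, n) = -2 (b(C, n) = 6*(-1/3) = -2)
a = 5/2 (a = -5/(-2) = -5*(-1/2) = 5/2 ≈ 2.5000)
W(J) = 23 (W(J) = 2 - 1*(-21) = 2 + 21 = 23)
P = 7/2 (P = (2 - 1*(-3)) - (5/2 - 1*1) = (2 + 3) - (5/2 - 1) = 5 - 1*3/2 = 5 - 3/2 = 7/2 ≈ 3.5000)
P*W(26) = (7/2)*23 = 161/2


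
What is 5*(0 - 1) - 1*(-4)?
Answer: -1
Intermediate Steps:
5*(0 - 1) - 1*(-4) = 5*(-1) + 4 = -5 + 4 = -1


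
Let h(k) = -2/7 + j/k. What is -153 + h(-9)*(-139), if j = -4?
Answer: -11029/63 ≈ -175.06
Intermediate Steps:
h(k) = -2/7 - 4/k
-153 + h(-9)*(-139) = -153 + (-2/7 - 4/(-9))*(-139) = -153 + (-2/7 - 4*(-1/9))*(-139) = -153 + (-2/7 + 4/9)*(-139) = -153 + (10/63)*(-139) = -153 - 1390/63 = -11029/63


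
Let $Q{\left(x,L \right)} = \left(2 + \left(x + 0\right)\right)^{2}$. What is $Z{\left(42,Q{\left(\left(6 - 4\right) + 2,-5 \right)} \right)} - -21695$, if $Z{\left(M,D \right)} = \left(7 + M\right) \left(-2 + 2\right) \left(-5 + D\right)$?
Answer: $21695$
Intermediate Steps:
$Q{\left(x,L \right)} = \left(2 + x\right)^{2}$
$Z{\left(M,D \right)} = 0$ ($Z{\left(M,D \right)} = \left(7 + M\right) 0 \left(-5 + D\right) = \left(7 + M\right) 0 = 0$)
$Z{\left(42,Q{\left(\left(6 - 4\right) + 2,-5 \right)} \right)} - -21695 = 0 - -21695 = 0 + 21695 = 21695$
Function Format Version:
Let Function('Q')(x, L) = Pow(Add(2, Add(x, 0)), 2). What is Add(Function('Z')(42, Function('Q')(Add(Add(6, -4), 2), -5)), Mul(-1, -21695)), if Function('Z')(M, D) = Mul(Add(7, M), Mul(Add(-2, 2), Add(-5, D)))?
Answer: 21695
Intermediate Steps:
Function('Q')(x, L) = Pow(Add(2, x), 2)
Function('Z')(M, D) = 0 (Function('Z')(M, D) = Mul(Add(7, M), Mul(0, Add(-5, D))) = Mul(Add(7, M), 0) = 0)
Add(Function('Z')(42, Function('Q')(Add(Add(6, -4), 2), -5)), Mul(-1, -21695)) = Add(0, Mul(-1, -21695)) = Add(0, 21695) = 21695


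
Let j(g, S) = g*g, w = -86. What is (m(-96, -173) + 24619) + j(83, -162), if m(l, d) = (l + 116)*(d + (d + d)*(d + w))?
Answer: 1820328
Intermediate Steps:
j(g, S) = g²
m(l, d) = (116 + l)*(d + 2*d*(-86 + d)) (m(l, d) = (l + 116)*(d + (d + d)*(d - 86)) = (116 + l)*(d + (2*d)*(-86 + d)) = (116 + l)*(d + 2*d*(-86 + d)))
(m(-96, -173) + 24619) + j(83, -162) = (-173*(-19836 - 171*(-96) + 232*(-173) + 2*(-173)*(-96)) + 24619) + 83² = (-173*(-19836 + 16416 - 40136 + 33216) + 24619) + 6889 = (-173*(-10340) + 24619) + 6889 = (1788820 + 24619) + 6889 = 1813439 + 6889 = 1820328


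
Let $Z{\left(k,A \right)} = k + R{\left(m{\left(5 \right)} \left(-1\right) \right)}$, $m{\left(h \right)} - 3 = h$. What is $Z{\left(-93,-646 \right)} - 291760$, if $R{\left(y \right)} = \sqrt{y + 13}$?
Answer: $-291853 + \sqrt{5} \approx -2.9185 \cdot 10^{5}$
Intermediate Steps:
$m{\left(h \right)} = 3 + h$
$R{\left(y \right)} = \sqrt{13 + y}$
$Z{\left(k,A \right)} = k + \sqrt{5}$ ($Z{\left(k,A \right)} = k + \sqrt{13 + \left(3 + 5\right) \left(-1\right)} = k + \sqrt{13 + 8 \left(-1\right)} = k + \sqrt{13 - 8} = k + \sqrt{5}$)
$Z{\left(-93,-646 \right)} - 291760 = \left(-93 + \sqrt{5}\right) - 291760 = -291853 + \sqrt{5}$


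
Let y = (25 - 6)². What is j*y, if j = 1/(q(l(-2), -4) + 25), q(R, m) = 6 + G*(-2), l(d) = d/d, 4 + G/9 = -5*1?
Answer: 361/193 ≈ 1.8705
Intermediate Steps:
G = -81 (G = -36 + 9*(-5*1) = -36 + 9*(-5) = -36 - 45 = -81)
l(d) = 1
q(R, m) = 168 (q(R, m) = 6 - 81*(-2) = 6 + 162 = 168)
y = 361 (y = 19² = 361)
j = 1/193 (j = 1/(168 + 25) = 1/193 ≈ 0.0051813)
j*y = (1/193)*361 = 361/193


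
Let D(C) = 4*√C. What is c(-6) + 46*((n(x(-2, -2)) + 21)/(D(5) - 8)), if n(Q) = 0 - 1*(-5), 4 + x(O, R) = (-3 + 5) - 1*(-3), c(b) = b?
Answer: 592 + 299*√5 ≈ 1260.6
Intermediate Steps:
x(O, R) = 1 (x(O, R) = -4 + ((-3 + 5) - 1*(-3)) = -4 + (2 + 3) = -4 + 5 = 1)
n(Q) = 5 (n(Q) = 0 + 5 = 5)
c(-6) + 46*((n(x(-2, -2)) + 21)/(D(5) - 8)) = -6 + 46*((5 + 21)/(4*√5 - 8)) = -6 + 46*(26/(-8 + 4*√5)) = -6 + 1196/(-8 + 4*√5)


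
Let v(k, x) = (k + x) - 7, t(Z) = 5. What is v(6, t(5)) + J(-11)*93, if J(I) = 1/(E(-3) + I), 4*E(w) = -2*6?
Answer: -37/14 ≈ -2.6429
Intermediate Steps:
E(w) = -3 (E(w) = (-2*6)/4 = (¼)*(-12) = -3)
v(k, x) = -7 + k + x
J(I) = 1/(-3 + I)
v(6, t(5)) + J(-11)*93 = (-7 + 6 + 5) + 93/(-3 - 11) = 4 + 93/(-14) = 4 - 1/14*93 = 4 - 93/14 = -37/14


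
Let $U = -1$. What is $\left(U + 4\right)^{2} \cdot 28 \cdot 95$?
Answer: $23940$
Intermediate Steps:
$\left(U + 4\right)^{2} \cdot 28 \cdot 95 = \left(-1 + 4\right)^{2} \cdot 28 \cdot 95 = 3^{2} \cdot 28 \cdot 95 = 9 \cdot 28 \cdot 95 = 252 \cdot 95 = 23940$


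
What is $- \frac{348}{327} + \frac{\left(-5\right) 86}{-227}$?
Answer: $\frac{20538}{24743} \approx 0.83005$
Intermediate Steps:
$- \frac{348}{327} + \frac{\left(-5\right) 86}{-227} = \left(-348\right) \frac{1}{327} - - \frac{430}{227} = - \frac{116}{109} + \frac{430}{227} = \frac{20538}{24743}$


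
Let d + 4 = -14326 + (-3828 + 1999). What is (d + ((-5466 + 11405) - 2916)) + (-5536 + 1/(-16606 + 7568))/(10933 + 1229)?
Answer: -481320401195/36640052 ≈ -13136.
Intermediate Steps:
d = -16159 (d = -4 + (-14326 + (-3828 + 1999)) = -4 + (-14326 - 1829) = -4 - 16155 = -16159)
(d + ((-5466 + 11405) - 2916)) + (-5536 + 1/(-16606 + 7568))/(10933 + 1229) = (-16159 + ((-5466 + 11405) - 2916)) + (-5536 + 1/(-16606 + 7568))/(10933 + 1229) = (-16159 + (5939 - 2916)) + (-5536 + 1/(-9038))/12162 = (-16159 + 3023) + (-5536 - 1/9038)*(1/12162) = -13136 - 50034369/9038*1/12162 = -13136 - 16678123/36640052 = -481320401195/36640052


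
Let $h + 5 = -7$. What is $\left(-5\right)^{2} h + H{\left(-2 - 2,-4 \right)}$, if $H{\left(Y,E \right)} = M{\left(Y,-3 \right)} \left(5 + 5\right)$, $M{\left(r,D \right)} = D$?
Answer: $-330$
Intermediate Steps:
$h = -12$ ($h = -5 - 7 = -12$)
$H{\left(Y,E \right)} = -30$ ($H{\left(Y,E \right)} = - 3 \left(5 + 5\right) = \left(-3\right) 10 = -30$)
$\left(-5\right)^{2} h + H{\left(-2 - 2,-4 \right)} = \left(-5\right)^{2} \left(-12\right) - 30 = 25 \left(-12\right) - 30 = -300 - 30 = -330$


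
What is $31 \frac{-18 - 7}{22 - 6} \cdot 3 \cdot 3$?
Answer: $- \frac{6975}{16} \approx -435.94$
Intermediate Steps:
$31 \frac{-18 - 7}{22 - 6} \cdot 3 \cdot 3 = 31 \left(- \frac{25}{16}\right) 9 = \left(- \frac{775}{16}\right) 9 = - \frac{6975}{16}$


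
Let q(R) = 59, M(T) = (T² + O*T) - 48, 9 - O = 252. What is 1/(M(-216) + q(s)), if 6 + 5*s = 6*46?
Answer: 1/99155 ≈ 1.0085e-5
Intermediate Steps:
O = -243 (O = 9 - 1*252 = 9 - 252 = -243)
s = 54 (s = -6/5 + (6*46)/5 = -6/5 + (⅕)*276 = -6/5 + 276/5 = 54)
M(T) = -48 + T² - 243*T (M(T) = (T² - 243*T) - 48 = -48 + T² - 243*T)
1/(M(-216) + q(s)) = 1/((-48 + (-216)² - 243*(-216)) + 59) = 1/((-48 + 46656 + 52488) + 59) = 1/(99096 + 59) = 1/99155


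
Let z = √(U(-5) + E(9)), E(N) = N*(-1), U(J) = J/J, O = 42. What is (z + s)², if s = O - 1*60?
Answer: 316 - 72*I*√2 ≈ 316.0 - 101.82*I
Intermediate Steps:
U(J) = 1
E(N) = -N
s = -18 (s = 42 - 1*60 = 42 - 60 = -18)
z = 2*I*√2 (z = √(1 - 1*9) = √(1 - 9) = √(-8) = 2*I*√2 ≈ 2.8284*I)
(z + s)² = (2*I*√2 - 18)² = (-18 + 2*I*√2)²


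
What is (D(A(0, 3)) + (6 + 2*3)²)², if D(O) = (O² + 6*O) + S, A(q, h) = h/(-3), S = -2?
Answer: 18769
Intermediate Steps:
A(q, h) = -h/3 (A(q, h) = h*(-⅓) = -h/3)
D(O) = -2 + O² + 6*O (D(O) = (O² + 6*O) - 2 = -2 + O² + 6*O)
(D(A(0, 3)) + (6 + 2*3)²)² = ((-2 + (-⅓*3)² + 6*(-⅓*3)) + (6 + 2*3)²)² = ((-2 + (-1)² + 6*(-1)) + (6 + 6)²)² = ((-2 + 1 - 6) + 12²)² = (-7 + 144)² = 137² = 18769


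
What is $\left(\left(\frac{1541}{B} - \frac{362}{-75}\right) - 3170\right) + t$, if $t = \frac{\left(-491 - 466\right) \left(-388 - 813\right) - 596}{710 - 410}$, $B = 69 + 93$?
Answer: $\frac{5455693}{8100} \approx 673.54$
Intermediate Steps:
$B = 162$
$t = \frac{1148761}{300}$ ($t = \frac{\left(-957\right) \left(-1201\right) - 596}{300} = \left(1149357 - 596\right) \frac{1}{300} = 1148761 \cdot \frac{1}{300} = \frac{1148761}{300} \approx 3829.2$)
$\left(\left(\frac{1541}{B} - \frac{362}{-75}\right) - 3170\right) + t = \left(\left(\frac{1541}{162} - \frac{362}{-75}\right) - 3170\right) + \frac{1148761}{300} = \left(\left(1541 \cdot \frac{1}{162} - - \frac{362}{75}\right) - 3170\right) + \frac{1148761}{300} = \left(\left(\frac{1541}{162} + \frac{362}{75}\right) - 3170\right) + \frac{1148761}{300} = \left(\frac{58073}{4050} - 3170\right) + \frac{1148761}{300} = - \frac{12780427}{4050} + \frac{1148761}{300} = \frac{5455693}{8100}$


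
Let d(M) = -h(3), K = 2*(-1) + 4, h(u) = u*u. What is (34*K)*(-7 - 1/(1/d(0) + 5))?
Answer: -5389/11 ≈ -489.91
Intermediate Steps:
h(u) = u²
K = 2 (K = -2 + 4 = 2)
d(M) = -9 (d(M) = -1*3² = -1*9 = -9)
(34*K)*(-7 - 1/(1/d(0) + 5)) = (34*2)*(-7 - 1/(1/(-9) + 5)) = 68*(-7 - 1/(-⅑ + 5)) = 68*(-7 - 1/44/9) = 68*(-7 - 1*9/44) = 68*(-7 - 9/44) = 68*(-317/44) = -5389/11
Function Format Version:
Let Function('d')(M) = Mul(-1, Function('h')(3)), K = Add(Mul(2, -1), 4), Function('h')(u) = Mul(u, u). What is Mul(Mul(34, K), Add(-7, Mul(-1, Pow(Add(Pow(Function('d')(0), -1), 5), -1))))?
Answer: Rational(-5389, 11) ≈ -489.91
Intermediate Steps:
Function('h')(u) = Pow(u, 2)
K = 2 (K = Add(-2, 4) = 2)
Function('d')(M) = -9 (Function('d')(M) = Mul(-1, Pow(3, 2)) = Mul(-1, 9) = -9)
Mul(Mul(34, K), Add(-7, Mul(-1, Pow(Add(Pow(Function('d')(0), -1), 5), -1)))) = Mul(Mul(34, 2), Add(-7, Mul(-1, Pow(Add(Pow(-9, -1), 5), -1)))) = Mul(68, Add(-7, Mul(-1, Pow(Add(Rational(-1, 9), 5), -1)))) = Mul(68, Add(-7, Mul(-1, Pow(Rational(44, 9), -1)))) = Mul(68, Add(-7, Mul(-1, Rational(9, 44)))) = Mul(68, Add(-7, Rational(-9, 44))) = Mul(68, Rational(-317, 44)) = Rational(-5389, 11)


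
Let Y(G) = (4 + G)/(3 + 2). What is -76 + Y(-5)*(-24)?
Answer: -356/5 ≈ -71.200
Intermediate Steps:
Y(G) = 4/5 + G/5 (Y(G) = (4 + G)/5 = (4 + G)*(1/5) = 4/5 + G/5)
-76 + Y(-5)*(-24) = -76 + (4/5 + (1/5)*(-5))*(-24) = -76 + (4/5 - 1)*(-24) = -76 - 1/5*(-24) = -76 + 24/5 = -356/5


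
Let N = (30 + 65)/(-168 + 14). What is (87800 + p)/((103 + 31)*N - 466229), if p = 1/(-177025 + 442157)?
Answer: -85354828537/453325193416 ≈ -0.18829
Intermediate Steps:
N = -95/154 (N = 95/(-154) = 95*(-1/154) = -95/154 ≈ -0.61688)
p = 1/265132 ≈ 3.7717e-6
(87800 + p)/((103 + 31)*N - 466229) = (87800 + 1/265132)/((103 + 31)*(-95/154) - 466229) = 23278589601/(265132*(134*(-95/154) - 466229)) = 23278589601/(265132*(-6365/77 - 466229)) = 23278589601/(265132*(-35905998/77)) = (23278589601/265132)*(-77/35905998) = -85354828537/453325193416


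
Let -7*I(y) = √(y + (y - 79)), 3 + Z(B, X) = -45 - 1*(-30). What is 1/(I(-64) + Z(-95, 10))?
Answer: -98/1787 + 7*I*√23/5361 ≈ -0.054841 + 0.006262*I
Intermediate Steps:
Z(B, X) = -18 (Z(B, X) = -3 + (-45 - 1*(-30)) = -3 + (-45 + 30) = -3 - 15 = -18)
I(y) = -√(-79 + 2*y)/7 (I(y) = -√(y + (y - 79))/7 = -√(y + (-79 + y))/7 = -√(-79 + 2*y)/7)
1/(I(-64) + Z(-95, 10)) = 1/(-√(-79 + 2*(-64))/7 - 18) = 1/(-√(-79 - 128)/7 - 18) = 1/(-3*I*√23/7 - 18) = 1/(-18 - 3*I*√23/7)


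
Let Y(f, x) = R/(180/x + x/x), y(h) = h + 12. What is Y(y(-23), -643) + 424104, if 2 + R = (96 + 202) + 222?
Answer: 196693226/463 ≈ 4.2482e+5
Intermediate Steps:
R = 518 (R = -2 + ((96 + 202) + 222) = -2 + (298 + 222) = -2 + 520 = 518)
y(h) = 12 + h
Y(f, x) = 518/(1 + 180/x) (Y(f, x) = 518/(180/x + x/x) = 518/(180/x + 1) = 518/(1 + 180/x))
Y(y(-23), -643) + 424104 = 518*(-643)/(180 - 643) + 424104 = 518*(-643)/(-463) + 424104 = 518*(-643)*(-1/463) + 424104 = 333074/463 + 424104 = 196693226/463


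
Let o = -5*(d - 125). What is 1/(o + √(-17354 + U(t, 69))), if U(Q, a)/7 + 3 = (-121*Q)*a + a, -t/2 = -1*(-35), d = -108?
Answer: -1165/2716893 + √4074118/2716893 ≈ 0.00031413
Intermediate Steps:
t = -70 (t = -(-2)*(-35) = -2*35 = -70)
U(Q, a) = -21 + 7*a - 847*Q*a (U(Q, a) = -21 + 7*((-121*Q)*a + a) = -21 + 7*(-121*Q*a + a) = -21 + 7*(a - 121*Q*a) = -21 + (7*a - 847*Q*a) = -21 + 7*a - 847*Q*a)
o = 1165 (o = -5*(-108 - 125) = -5*(-233) = 1165)
1/(o + √(-17354 + U(t, 69))) = 1/(1165 + √(-17354 + (-21 + 7*69 - 847*(-70)*69))) = 1/(1165 + √(-17354 + (-21 + 483 + 4091010))) = 1/(1165 + √(-17354 + 4091472)) = 1/(1165 + √4074118)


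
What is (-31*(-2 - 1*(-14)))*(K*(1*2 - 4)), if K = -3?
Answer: -2232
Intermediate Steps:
(-31*(-2 - 1*(-14)))*(K*(1*2 - 4)) = (-31*(-2 - 1*(-14)))*(-3*(1*2 - 4)) = (-31*(-2 + 14))*(-3*(2 - 4)) = (-31*12)*(-3*(-2)) = -372*6 = -2232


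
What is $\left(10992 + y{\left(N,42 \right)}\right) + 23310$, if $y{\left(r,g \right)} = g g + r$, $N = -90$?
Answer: $35976$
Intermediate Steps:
$y{\left(r,g \right)} = r + g^{2}$ ($y{\left(r,g \right)} = g^{2} + r = r + g^{2}$)
$\left(10992 + y{\left(N,42 \right)}\right) + 23310 = \left(10992 - \left(90 - 42^{2}\right)\right) + 23310 = \left(10992 + \left(-90 + 1764\right)\right) + 23310 = \left(10992 + 1674\right) + 23310 = 12666 + 23310 = 35976$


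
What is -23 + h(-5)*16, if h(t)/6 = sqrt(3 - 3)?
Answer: -23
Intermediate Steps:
h(t) = 0 (h(t) = 6*sqrt(3 - 3) = 6*sqrt(0) = 6*0 = 0)
-23 + h(-5)*16 = -23 + 0*16 = -23 + 0 = -23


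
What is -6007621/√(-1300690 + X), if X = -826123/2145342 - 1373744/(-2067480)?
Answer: 18022863*I*√4936105343296991210824546330/240381100171167083 ≈ 5267.6*I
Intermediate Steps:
X = 51631580017/184810486590 (X = -826123*1/2145342 - 1373744*(-1/2067480) = -826123/2145342 + 171718/258435 = 51631580017/184810486590 ≈ 0.27938)
-6007621/√(-1300690 + X) = -6007621/√(-1300690 + 51631580017/184810486590) = -6007621*(-3*I*√4936105343296991210824546330/240381100171167083) = -(-18022863)*I*√4936105343296991210824546330/240381100171167083 = 18022863*I*√4936105343296991210824546330/240381100171167083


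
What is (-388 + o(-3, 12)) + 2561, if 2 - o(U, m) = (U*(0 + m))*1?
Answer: 2211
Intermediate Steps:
o(U, m) = 2 - U*m (o(U, m) = 2 - U*(0 + m) = 2 - U*m)
(-388 + o(-3, 12)) + 2561 = (-388 + (2 - 1*(-3)*12)) + 2561 = (-388 + (2 + 36)) + 2561 = (-388 + 38) + 2561 = -350 + 2561 = 2211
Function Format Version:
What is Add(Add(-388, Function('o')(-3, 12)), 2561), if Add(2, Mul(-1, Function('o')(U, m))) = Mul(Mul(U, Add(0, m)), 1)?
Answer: 2211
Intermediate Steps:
Function('o')(U, m) = Add(2, Mul(-1, U, m)) (Function('o')(U, m) = Add(2, Mul(-1, Mul(Mul(U, Add(0, m)), 1))) = Add(2, Mul(-1, Mul(Mul(U, m), 1))) = Add(2, Mul(-1, Mul(U, m))) = Add(2, Mul(-1, U, m)))
Add(Add(-388, Function('o')(-3, 12)), 2561) = Add(Add(-388, Add(2, Mul(-1, -3, 12))), 2561) = Add(Add(-388, Add(2, 36)), 2561) = Add(Add(-388, 38), 2561) = Add(-350, 2561) = 2211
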